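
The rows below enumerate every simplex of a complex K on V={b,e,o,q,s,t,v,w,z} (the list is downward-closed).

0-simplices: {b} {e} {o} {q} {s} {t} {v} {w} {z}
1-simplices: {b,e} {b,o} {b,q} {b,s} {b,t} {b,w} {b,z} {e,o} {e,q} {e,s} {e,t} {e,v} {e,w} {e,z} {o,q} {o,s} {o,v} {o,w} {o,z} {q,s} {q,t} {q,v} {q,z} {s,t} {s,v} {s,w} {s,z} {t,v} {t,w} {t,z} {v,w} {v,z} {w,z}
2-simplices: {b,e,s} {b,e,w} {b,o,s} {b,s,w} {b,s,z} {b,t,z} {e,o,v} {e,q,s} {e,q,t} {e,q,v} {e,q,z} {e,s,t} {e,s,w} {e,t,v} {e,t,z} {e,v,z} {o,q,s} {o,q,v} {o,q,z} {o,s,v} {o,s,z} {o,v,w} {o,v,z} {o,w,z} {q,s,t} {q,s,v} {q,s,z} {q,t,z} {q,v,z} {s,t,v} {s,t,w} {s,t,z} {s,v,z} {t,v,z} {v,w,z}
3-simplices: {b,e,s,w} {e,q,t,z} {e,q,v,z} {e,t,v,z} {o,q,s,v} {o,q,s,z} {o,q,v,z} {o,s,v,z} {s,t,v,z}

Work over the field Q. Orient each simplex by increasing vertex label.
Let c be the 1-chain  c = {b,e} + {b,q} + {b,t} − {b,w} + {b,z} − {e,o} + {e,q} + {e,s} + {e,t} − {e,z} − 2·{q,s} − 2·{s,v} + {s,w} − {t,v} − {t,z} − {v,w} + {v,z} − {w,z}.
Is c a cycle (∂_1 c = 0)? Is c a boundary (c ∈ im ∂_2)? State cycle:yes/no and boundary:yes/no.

n_0=9 n_1=33 n_2=35 n_3=9  [Q]
∂1: piv[be,bo,bq,bs,bt,bw,bz,ev] rk=8  ker:eo,eq,es,et,ew,ez,oq,os,ov,ow,oz,qs,qt,qv,qz,st,sv,sw,sz,tv,tw,tz,vw,vz,wz
∂2: piv[bes,bew,bos,bsw,bsz,btz,eov,eqs,eqt,eqv,eqz,est,etv,etz,evz,oqs,oqv,oqz,osv,osz,ovw,owz,stw] rk=23  ker:esw,ovz,qst,qsv,qsz,qtz,qvz,stv,stz,svz,tvz,vwz
∂3: piv[besw,eqtz,eqvz,etvz,oqsv,oqsz,oqvz,osvz,stvz] rk=9
∂1c = −3·{b} − {o} + 4·{q} + 4·{t} − 3·{v} − {z}

cycle:no boundary:no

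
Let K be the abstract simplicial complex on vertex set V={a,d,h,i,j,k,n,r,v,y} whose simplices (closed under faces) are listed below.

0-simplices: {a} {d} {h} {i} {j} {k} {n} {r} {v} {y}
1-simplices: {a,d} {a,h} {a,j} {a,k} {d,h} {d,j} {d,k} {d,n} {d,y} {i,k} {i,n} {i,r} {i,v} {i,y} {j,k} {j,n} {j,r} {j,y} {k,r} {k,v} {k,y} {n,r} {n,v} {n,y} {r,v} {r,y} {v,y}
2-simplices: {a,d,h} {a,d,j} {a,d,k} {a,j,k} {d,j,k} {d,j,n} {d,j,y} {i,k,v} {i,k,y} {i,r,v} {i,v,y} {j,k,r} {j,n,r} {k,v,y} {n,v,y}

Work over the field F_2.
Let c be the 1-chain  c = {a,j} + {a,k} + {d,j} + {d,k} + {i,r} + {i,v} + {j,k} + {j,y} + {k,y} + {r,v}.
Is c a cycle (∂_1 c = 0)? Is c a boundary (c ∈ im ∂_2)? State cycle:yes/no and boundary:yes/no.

n_0=10 n_1=27 n_2=15  [Z2]
∂1: piv[ad,ah,aj,ak,dn,dy,ik,ir,iv] rk=9  ker:dh,dj,dk,in,iy,jk,jn,jr,jy,kr,kv,ky,nr,nv,ny,rv,ry,vy
∂2: piv[adh,adj,adk,ajk,djn,djy,ikv,iky,irv,ivy,jkr,jnr,nvy] rk=13  ker:djk,kvy
∂1c = 0
c vs im∂2: residual ≠ 0 ⇒ not boundary

cycle:yes boundary:no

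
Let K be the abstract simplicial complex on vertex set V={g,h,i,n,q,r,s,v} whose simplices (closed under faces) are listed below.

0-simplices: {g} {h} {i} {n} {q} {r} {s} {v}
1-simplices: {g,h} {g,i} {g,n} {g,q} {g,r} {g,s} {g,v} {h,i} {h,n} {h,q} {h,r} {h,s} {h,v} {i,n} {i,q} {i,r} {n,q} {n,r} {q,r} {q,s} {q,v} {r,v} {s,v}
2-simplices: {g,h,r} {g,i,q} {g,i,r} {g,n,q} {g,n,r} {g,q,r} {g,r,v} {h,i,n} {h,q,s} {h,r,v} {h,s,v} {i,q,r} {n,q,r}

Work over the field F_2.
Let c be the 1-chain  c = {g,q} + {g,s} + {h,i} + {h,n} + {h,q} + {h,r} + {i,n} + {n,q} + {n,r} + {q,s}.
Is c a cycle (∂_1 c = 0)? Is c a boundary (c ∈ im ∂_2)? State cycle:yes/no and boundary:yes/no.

n_0=8 n_1=23 n_2=13  [Z2]
∂1: piv[gh,gi,gn,gq,gr,gs,gv] rk=7  ker:hi,hn,hq,hr,hs,hv,in,iq,ir,nq,nr,qr,qs,qv,rv,sv
∂2: piv[ghr,giq,gir,gnq,gnr,gqr,grv,hin,hqs,hrv,hsv] rk=11  ker:iqr,nqr
∂1c = 0
c vs im∂2: residual ≠ 0 ⇒ not boundary

cycle:yes boundary:no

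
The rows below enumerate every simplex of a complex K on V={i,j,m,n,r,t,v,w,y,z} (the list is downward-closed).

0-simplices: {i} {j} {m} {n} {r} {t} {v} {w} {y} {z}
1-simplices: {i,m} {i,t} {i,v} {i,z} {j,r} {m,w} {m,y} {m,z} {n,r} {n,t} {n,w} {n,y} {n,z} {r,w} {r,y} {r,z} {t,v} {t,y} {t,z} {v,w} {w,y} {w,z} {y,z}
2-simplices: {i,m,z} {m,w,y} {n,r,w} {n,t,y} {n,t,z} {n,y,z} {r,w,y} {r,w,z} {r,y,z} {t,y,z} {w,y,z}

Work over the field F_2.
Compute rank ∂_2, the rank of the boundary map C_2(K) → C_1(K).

n_0=10 n_1=23 n_2=11  [Z2]
∂1: piv[im,it,iv,iz,jr,mw,my,nr,nt] rk=9  ker:mz,nw,ny,nz,rw,ry,rz,tv,ty,tz,vw,wy,wz,yz
∂2: piv[imz,mwy,nrw,nty,ntz,nyz,rwy,rwz,ryz] rk=9  ker:tyz,wyz
rk∂_2=9

rank∂_2=9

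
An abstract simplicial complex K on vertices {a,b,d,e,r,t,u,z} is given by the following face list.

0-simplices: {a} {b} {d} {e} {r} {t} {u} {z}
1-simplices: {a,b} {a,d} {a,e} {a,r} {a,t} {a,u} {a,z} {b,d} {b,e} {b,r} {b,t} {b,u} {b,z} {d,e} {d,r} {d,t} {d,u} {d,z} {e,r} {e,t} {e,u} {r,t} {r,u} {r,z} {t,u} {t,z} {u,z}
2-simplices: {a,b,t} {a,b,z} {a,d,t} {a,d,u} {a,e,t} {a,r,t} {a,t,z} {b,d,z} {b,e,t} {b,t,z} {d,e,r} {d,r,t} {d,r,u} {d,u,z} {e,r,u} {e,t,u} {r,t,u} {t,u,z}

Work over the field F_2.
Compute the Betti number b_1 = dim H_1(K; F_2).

b_1=3

n_0=8 n_1=27 n_2=18  [Z2]
∂1: piv[ab,ad,ae,ar,at,au,az] rk=7  ker:bd,be,br,bt,bu,bz,de,dr,dt,du,dz,er,et,eu,rt,ru,rz,tu,tz,uz
∂2: piv[abt,abz,adt,adu,aet,art,atz,bdz,bet,der,drt,dru,duz,eru,etu,rtu,tuz] rk=17  ker:btz
b_1=(27−7)−17=3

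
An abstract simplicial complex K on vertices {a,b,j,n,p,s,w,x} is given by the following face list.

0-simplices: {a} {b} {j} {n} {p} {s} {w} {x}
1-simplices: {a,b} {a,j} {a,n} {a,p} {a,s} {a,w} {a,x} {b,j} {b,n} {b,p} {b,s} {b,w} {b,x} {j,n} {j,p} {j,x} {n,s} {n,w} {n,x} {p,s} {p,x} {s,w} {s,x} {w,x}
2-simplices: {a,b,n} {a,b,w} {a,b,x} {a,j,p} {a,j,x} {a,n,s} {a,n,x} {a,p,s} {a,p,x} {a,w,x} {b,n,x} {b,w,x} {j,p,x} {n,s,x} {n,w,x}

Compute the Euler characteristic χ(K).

χ(K)=-1

n_0=8 n_1=24 n_2=15
χ=+8−24+15=-1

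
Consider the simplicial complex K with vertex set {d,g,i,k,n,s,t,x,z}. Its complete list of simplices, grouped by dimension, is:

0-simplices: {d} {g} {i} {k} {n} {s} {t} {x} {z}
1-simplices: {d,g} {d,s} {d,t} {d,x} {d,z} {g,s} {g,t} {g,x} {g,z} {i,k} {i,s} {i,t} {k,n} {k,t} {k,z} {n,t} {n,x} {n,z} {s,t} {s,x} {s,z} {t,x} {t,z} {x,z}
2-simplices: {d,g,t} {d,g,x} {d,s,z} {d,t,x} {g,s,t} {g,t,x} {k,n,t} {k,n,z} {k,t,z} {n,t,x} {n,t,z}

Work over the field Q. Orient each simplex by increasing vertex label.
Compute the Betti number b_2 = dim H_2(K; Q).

n_0=9 n_1=24 n_2=11  [Q]
∂1: piv[dg,ds,dt,dx,dz,ik,is,kn] rk=8  ker:gs,gt,gx,gz,it,kt,kz,nt,nx,nz,st,sx,sz,tx,tz,xz
∂2: piv[dgt,dgx,dsz,dtx,gst,knt,knz,ktz,ntx] rk=9  ker:gtx,ntz
b_2=(11−9)−0=2

b_2=2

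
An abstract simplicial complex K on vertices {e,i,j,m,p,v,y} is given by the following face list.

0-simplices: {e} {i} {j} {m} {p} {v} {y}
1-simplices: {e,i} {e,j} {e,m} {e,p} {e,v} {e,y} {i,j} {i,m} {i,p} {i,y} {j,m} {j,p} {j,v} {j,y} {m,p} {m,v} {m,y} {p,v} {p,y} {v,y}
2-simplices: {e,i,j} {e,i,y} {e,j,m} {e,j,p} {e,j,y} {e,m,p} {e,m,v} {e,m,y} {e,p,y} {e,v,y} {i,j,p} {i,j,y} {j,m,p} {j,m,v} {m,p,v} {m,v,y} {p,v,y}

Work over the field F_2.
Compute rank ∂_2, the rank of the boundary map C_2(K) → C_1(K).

n_0=7 n_1=20 n_2=17  [Z2]
∂1: piv[ei,ej,em,ep,ev,ey] rk=6  ker:ij,im,ip,iy,jm,jp,jv,jy,mp,mv,my,pv,py,vy
∂2: piv[eij,eiy,ejm,ejp,ejy,emp,emv,emy,epy,evy,ijp,jmv,mpv] rk=13  ker:ijy,jmp,mvy,pvy
rk∂_2=13

rank∂_2=13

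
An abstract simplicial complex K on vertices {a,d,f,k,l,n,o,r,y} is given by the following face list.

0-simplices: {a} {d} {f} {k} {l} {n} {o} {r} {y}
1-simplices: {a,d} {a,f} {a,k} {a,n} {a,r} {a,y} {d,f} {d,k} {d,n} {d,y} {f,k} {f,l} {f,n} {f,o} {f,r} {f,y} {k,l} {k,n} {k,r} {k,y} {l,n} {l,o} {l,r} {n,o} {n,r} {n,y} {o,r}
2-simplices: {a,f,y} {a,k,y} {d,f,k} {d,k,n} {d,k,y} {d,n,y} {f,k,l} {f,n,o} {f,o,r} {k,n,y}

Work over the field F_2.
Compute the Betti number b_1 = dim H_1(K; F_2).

n_0=9 n_1=27 n_2=10  [Z2]
∂1: piv[ad,af,ak,an,ar,ay,fl,fo] rk=8  ker:df,dk,dn,dy,fk,fn,fr,fy,kl,kn,kr,ky,ln,lo,lr,no,nr,ny,or
∂2: piv[afy,aky,dfk,dkn,dky,dny,fkl,fno,for] rk=9  ker:kny
b_1=(27−8)−9=10

b_1=10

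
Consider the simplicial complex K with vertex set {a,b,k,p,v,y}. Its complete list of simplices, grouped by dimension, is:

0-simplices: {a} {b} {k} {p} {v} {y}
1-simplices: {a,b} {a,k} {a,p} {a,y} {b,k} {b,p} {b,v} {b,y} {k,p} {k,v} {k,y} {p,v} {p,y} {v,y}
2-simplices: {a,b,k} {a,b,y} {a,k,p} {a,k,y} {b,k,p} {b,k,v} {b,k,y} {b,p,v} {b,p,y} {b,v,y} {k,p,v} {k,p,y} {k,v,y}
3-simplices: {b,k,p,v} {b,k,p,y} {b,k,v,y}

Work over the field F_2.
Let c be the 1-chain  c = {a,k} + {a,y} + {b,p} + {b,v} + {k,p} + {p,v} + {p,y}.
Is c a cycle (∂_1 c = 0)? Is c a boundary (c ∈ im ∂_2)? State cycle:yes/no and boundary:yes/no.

cycle:yes boundary:yes

n_0=6 n_1=14 n_2=13 n_3=3  [Z2]
∂1: piv[ab,ak,ap,ay,bv] rk=5  ker:bk,bp,by,kp,kv,ky,pv,py,vy
∂2: piv[abk,aby,akp,aky,bkp,bkv,bpv,bpy,bvy] rk=9  ker:bky,kpv,kpy,kvy
∂3: piv[bkpv,bkpy,bkvy] rk=3
∂1c = 0
c vs im∂2: reduces to 0 ⇒ boundary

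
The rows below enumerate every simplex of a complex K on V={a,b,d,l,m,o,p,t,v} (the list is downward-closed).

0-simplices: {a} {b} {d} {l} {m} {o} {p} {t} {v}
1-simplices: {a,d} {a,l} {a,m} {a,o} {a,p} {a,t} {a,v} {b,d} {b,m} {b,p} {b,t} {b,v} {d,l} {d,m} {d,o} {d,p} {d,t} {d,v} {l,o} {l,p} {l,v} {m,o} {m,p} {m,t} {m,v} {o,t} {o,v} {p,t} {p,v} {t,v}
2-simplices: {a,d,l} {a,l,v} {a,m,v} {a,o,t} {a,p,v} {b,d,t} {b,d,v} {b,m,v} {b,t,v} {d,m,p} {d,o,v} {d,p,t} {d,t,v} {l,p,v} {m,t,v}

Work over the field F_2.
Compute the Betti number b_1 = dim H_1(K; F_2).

b_1=8

n_0=9 n_1=30 n_2=15  [Z2]
∂1: piv[ad,al,am,ao,ap,at,av,bd] rk=8  ker:bm,bp,bt,bv,dl,dm,do,dp,dt,dv,lo,lp,lv,mo,mp,mt,mv,ot,ov,pt,pv,tv
∂2: piv[adl,alv,amv,aot,apv,bdt,bdv,bmv,btv,dmp,dov,dpt,lpv,mtv] rk=14  ker:dtv
b_1=(30−8)−14=8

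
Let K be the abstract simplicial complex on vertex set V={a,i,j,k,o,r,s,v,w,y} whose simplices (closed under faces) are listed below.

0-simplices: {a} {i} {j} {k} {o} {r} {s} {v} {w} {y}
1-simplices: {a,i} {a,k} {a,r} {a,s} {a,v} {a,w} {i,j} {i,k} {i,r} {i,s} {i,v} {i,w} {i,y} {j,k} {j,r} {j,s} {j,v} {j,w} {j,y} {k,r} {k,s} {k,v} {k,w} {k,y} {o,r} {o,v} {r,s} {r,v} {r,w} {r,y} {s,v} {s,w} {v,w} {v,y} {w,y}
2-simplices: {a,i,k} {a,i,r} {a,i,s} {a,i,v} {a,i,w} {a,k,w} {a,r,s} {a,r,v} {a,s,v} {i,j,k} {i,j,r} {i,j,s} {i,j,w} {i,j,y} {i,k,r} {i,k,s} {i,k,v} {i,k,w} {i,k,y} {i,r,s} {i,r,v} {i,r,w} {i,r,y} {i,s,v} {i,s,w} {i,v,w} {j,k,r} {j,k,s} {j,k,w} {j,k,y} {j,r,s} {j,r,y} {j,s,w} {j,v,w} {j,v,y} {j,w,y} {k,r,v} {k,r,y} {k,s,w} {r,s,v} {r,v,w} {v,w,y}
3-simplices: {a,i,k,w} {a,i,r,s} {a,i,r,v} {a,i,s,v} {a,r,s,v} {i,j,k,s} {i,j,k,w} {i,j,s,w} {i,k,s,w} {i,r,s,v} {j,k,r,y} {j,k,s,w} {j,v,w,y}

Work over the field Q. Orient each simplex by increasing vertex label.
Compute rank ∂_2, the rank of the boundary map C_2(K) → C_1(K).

n_0=10 n_1=35 n_2=42 n_3=13  [Q]
∂1: piv[ai,ak,ar,as,av,aw,ij,iy,or] rk=9  ker:ik,ir,is,iv,iw,jk,jr,js,jv,jw,jy,kr,ks,kv,kw,ky,ov,rs,rv,rw,ry,sv,sw,vw,vy,wy
∂2: piv[aik,air,ais,aiv,aiw,akw,ars,arv,asv,ijk,ijr,ijs,ijw,ijy,ikr,iks,ikv,iky,irw,iry,isw,ivw,jvw,jvy,jwy] rk=25  ker:ikw,irs,irv,isv,jkr,jks,jkw,jky,jrs,jry,jsw,krv,kry,ksw,rsv,rvw,vwy
∂3: piv[aikw,airs,airv,aisv,arsv,ijks,ijkw,ijsw,iksw,jkry,jvwy] rk=11  ker:irsv,jksw
rk∂_2=25

rank∂_2=25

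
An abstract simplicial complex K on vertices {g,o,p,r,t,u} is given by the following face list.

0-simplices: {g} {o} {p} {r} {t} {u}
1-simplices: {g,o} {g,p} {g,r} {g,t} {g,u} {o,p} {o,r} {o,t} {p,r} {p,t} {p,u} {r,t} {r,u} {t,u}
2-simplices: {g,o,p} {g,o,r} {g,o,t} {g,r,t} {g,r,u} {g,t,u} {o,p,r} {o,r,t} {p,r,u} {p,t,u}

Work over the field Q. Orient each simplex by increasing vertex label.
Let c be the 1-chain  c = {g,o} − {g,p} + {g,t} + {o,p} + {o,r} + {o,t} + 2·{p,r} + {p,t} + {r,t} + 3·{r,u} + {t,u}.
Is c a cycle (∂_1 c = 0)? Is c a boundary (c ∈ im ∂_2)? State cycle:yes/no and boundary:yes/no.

cycle:no boundary:no

n_0=6 n_1=14 n_2=10  [Q]
∂1: piv[go,gp,gr,gt,gu] rk=5  ker:op,or,ot,pr,pt,pu,rt,ru,tu
∂2: piv[gop,gor,got,grt,gru,gtu,opr,pru,ptu] rk=9  ker:ort
∂1c = −{g} − 2·{o} − 3·{p} − {r} + 3·{t} + 4·{u}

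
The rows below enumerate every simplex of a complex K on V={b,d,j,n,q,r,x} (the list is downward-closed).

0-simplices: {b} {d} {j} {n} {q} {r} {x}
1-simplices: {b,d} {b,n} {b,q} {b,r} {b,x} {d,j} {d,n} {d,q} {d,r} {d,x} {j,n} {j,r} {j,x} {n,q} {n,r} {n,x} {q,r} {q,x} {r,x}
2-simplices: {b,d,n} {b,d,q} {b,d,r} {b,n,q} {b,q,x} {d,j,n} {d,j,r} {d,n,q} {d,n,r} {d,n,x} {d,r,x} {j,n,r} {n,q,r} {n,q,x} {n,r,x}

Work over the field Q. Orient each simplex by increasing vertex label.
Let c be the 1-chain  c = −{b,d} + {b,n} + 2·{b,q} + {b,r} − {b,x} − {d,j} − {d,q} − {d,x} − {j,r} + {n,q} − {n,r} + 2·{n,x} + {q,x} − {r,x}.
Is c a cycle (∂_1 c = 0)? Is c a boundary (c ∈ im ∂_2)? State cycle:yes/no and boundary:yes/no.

n_0=7 n_1=19 n_2=15  [Q]
∂1: piv[bd,bn,bq,br,bx,dj] rk=6  ker:dn,dq,dr,dx,jn,jr,jx,nq,nr,nx,qr,qx,rx
∂2: piv[bdn,bdq,bdr,bnq,bqx,djn,djr,dnr,dnx,drx,nqr,nqx] rk=12  ker:dnq,jnr,nrx
∂1c = −2·{b} + 2·{d} − {n} + {q}

cycle:no boundary:no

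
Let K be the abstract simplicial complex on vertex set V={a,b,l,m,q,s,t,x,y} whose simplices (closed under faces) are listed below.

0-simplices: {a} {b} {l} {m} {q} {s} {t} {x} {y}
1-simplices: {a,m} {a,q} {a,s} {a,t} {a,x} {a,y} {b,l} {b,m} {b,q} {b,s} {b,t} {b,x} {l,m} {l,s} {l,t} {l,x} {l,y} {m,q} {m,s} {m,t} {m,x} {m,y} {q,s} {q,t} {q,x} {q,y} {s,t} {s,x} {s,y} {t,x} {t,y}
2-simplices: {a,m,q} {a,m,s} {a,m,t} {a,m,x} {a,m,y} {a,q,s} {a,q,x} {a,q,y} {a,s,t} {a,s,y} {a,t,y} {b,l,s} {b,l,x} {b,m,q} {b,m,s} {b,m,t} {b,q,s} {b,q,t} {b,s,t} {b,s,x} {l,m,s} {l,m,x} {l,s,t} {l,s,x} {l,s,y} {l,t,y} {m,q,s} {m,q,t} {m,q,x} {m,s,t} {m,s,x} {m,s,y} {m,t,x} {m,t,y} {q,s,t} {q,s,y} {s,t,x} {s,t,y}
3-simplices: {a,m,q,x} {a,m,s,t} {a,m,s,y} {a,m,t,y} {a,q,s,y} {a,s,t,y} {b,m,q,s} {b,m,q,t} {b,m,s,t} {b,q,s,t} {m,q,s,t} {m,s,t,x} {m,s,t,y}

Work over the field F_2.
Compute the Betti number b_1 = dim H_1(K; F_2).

n_0=9 n_1=31 n_2=38 n_3=13  [Z2]
∂1: piv[am,aq,as,at,ax,ay,bl,bm] rk=8  ker:bq,bs,bt,bx,lm,ls,lt,lx,ly,mq,ms,mt,mx,my,qs,qt,qx,qy,st,sx,sy,tx,ty
∂2: piv[amq,ams,amt,amx,amy,aqs,aqx,aqy,ast,asy,aty,bls,blx,bmq,bms,bmt,bqt,bsx,lms,lmx,lst,lsy,mtx] rk=23  ker:bqs,bst,lsx,lty,mqs,mqt,mqx,mst,msx,msy,mty,qst,qsy,stx,sty
∂3: piv[amqx,amst,amsy,amty,aqsy,asty,bmqs,bmqt,bmst,bqst,mstx] rk=11  ker:mqst,msty
b_1=(31−8)−23=0

b_1=0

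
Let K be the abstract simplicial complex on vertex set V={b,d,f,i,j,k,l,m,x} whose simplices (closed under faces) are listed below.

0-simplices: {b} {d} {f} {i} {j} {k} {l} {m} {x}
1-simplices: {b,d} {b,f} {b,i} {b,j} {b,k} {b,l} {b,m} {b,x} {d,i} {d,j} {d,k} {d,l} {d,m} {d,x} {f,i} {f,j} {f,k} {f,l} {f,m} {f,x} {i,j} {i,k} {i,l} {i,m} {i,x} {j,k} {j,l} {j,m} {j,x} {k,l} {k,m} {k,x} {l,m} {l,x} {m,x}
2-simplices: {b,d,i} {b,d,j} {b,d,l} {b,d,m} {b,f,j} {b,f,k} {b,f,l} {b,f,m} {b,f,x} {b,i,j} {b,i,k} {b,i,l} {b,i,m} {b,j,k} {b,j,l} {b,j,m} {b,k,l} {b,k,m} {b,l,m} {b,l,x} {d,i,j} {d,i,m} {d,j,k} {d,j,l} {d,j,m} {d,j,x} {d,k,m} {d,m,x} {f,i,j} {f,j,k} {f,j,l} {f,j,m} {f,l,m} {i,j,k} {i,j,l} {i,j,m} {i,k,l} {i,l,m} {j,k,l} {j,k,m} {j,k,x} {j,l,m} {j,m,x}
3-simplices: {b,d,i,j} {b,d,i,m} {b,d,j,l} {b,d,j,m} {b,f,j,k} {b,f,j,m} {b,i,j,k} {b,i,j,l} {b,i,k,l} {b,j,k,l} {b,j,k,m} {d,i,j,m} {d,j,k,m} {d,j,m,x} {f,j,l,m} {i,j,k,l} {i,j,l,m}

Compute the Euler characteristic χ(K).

χ(K)=0

n_0=9 n_1=35 n_2=43 n_3=17
χ=+9−35+43−17=0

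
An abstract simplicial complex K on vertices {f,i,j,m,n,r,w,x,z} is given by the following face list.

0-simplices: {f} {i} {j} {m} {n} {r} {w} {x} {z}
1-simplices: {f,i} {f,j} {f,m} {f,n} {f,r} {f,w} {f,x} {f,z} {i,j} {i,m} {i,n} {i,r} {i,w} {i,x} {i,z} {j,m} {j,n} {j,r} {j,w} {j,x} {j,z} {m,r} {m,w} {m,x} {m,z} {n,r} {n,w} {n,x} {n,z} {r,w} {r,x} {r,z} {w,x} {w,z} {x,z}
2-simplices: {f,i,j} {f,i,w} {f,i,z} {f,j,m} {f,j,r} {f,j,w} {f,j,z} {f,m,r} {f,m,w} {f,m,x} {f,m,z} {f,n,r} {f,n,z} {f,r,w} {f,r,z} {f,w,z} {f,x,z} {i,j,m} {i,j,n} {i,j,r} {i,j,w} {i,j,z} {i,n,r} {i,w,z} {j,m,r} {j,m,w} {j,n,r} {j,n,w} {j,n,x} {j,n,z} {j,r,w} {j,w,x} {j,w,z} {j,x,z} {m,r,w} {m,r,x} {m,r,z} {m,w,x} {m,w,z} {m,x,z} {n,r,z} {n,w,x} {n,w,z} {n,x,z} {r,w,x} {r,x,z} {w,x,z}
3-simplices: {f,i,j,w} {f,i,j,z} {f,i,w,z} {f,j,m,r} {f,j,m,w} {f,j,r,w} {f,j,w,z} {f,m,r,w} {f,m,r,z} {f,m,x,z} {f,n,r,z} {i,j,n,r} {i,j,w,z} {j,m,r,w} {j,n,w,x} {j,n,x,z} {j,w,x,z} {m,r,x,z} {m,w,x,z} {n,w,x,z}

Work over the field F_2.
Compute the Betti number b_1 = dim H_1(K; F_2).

b_1=1

n_0=9 n_1=35 n_2=47 n_3=20  [Z2]
∂1: piv[fi,fj,fm,fn,fr,fw,fx,fz] rk=8  ker:ij,im,in,ir,iw,ix,iz,jm,jn,jr,jw,jx,jz,mr,mw,mx,mz,nr,nw,nx,nz,rw,rx,rz,wx,wz,xz
∂2: piv[fij,fiw,fiz,fjm,fjr,fjw,fjz,fmr,fmw,fmx,fmz,fnr,fnz,frw,frz,fwz,fxz,ijm,ijn,ijr,inr,jnw,jnx,jwx,jxz,mrx] rk=26  ker:ijw,ijz,iwz,jmr,jmw,jnr,jnz,jrw,jwz,mrw,mrz,mwx,mwz,mxz,nrz,nwx,nwz,nxz,rwx,rxz,wxz
∂3: piv[fijw,fijz,fiwz,fjmr,fjmw,fjrw,fjwz,fmrw,fmrz,fmxz,fnrz,ijnr,jnwx,jnxz,jwxz,mrxz,mwxz,nwxz] rk=18  ker:ijwz,jmrw
b_1=(35−8)−26=1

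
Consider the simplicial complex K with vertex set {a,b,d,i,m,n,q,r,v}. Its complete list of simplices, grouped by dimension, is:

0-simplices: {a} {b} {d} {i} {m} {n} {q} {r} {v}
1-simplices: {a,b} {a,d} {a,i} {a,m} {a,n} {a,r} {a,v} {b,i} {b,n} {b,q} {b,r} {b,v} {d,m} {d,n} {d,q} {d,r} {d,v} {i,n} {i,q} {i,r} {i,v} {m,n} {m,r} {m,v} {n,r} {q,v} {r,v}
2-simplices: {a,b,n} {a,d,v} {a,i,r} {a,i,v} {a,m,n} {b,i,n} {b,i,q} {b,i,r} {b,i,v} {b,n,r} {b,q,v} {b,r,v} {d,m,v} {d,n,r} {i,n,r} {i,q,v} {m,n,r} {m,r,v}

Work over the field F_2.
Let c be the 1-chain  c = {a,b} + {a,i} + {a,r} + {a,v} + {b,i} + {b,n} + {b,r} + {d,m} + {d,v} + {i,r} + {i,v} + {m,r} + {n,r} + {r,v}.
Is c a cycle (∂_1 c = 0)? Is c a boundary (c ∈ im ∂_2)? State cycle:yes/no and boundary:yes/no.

cycle:yes boundary:no

n_0=9 n_1=27 n_2=18  [Z2]
∂1: piv[ab,ad,ai,am,an,ar,av,bq] rk=8  ker:bi,bn,br,bv,dm,dn,dq,dr,dv,in,iq,ir,iv,mn,mr,mv,nr,qv,rv
∂2: piv[abn,adv,air,aiv,amn,bin,biq,bir,biv,bnr,bqv,brv,dmv,dnr,mnr,mrv] rk=16  ker:inr,iqv
∂1c = 0
c vs im∂2: residual ≠ 0 ⇒ not boundary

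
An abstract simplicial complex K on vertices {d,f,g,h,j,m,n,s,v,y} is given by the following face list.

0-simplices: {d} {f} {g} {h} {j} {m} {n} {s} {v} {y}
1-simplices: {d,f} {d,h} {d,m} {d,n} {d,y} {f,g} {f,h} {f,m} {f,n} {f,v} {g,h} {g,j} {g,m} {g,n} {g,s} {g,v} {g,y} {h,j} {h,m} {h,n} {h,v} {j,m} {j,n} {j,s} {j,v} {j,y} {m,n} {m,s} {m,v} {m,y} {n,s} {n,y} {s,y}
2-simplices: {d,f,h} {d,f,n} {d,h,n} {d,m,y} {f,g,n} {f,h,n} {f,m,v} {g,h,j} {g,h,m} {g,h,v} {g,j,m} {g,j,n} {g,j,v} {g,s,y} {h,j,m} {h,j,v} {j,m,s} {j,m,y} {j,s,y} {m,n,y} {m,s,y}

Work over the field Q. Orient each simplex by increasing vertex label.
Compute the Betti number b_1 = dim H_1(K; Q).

b_1=7

n_0=10 n_1=33 n_2=21  [Q]
∂1: piv[df,dh,dm,dn,dy,fg,fv,gj,gs] rk=9  ker:fh,fm,fn,gh,gm,gn,gv,gy,hj,hm,hn,hv,jm,jn,js,jv,jy,mn,ms,mv,my,ns,ny,sy
∂2: piv[dfh,dfn,dhn,dmy,fgn,fmv,ghj,ghm,ghv,gjm,gjn,gjv,gsy,jms,jmy,jsy,mny] rk=17  ker:fhn,hjm,hjv,msy
b_1=(33−9)−17=7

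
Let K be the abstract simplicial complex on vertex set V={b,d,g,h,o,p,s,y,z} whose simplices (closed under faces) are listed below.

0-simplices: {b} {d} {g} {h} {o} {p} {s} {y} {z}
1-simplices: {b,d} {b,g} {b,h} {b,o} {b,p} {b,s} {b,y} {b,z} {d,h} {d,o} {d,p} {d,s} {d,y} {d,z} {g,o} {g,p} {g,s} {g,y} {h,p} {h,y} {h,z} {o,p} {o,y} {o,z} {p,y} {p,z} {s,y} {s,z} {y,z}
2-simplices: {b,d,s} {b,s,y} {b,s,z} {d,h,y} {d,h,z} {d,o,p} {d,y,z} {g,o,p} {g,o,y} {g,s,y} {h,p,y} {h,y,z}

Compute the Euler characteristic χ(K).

χ(K)=-8

n_0=9 n_1=29 n_2=12
χ=+9−29+12=-8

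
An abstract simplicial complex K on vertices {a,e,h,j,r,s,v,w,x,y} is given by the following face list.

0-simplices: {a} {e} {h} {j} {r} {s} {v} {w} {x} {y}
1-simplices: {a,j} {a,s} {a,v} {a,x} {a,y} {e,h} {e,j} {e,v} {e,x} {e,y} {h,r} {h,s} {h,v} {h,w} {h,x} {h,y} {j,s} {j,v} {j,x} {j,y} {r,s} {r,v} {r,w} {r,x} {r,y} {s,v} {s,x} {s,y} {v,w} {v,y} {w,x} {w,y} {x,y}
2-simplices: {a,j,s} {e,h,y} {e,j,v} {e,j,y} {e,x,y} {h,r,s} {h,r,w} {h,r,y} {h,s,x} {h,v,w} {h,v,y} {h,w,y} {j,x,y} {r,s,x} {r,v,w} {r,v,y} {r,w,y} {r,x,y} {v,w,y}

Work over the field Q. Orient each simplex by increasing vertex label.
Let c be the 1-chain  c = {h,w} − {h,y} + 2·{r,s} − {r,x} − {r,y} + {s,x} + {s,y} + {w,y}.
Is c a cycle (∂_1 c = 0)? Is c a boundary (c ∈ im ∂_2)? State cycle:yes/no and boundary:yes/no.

cycle:yes boundary:no

n_0=10 n_1=33 n_2=19  [Q]
∂1: piv[aj,as,av,ax,ay,eh,ej,hr,hw] rk=9  ker:ev,ex,ey,hs,hv,hx,hy,js,jv,jx,jy,rs,rv,rw,rx,ry,sv,sx,sy,vw,vy,wx,wy,xy
∂2: piv[ajs,ehy,ejv,ejy,exy,hrs,hrw,hry,hsx,hvw,hvy,hwy,jxy,rsx,rvw,rxy] rk=16  ker:rvy,rwy,vwy
∂1c = 0
c vs im∂2: residual ≠ 0 ⇒ not boundary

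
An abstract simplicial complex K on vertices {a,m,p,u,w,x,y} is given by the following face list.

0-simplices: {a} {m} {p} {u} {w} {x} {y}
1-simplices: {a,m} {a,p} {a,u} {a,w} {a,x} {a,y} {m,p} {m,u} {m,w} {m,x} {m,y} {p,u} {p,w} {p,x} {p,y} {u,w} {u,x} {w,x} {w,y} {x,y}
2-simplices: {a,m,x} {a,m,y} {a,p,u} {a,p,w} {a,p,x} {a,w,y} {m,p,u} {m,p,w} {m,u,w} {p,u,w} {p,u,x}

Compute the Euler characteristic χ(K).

n_0=7 n_1=20 n_2=11
χ=+7−20+11=-2

χ(K)=-2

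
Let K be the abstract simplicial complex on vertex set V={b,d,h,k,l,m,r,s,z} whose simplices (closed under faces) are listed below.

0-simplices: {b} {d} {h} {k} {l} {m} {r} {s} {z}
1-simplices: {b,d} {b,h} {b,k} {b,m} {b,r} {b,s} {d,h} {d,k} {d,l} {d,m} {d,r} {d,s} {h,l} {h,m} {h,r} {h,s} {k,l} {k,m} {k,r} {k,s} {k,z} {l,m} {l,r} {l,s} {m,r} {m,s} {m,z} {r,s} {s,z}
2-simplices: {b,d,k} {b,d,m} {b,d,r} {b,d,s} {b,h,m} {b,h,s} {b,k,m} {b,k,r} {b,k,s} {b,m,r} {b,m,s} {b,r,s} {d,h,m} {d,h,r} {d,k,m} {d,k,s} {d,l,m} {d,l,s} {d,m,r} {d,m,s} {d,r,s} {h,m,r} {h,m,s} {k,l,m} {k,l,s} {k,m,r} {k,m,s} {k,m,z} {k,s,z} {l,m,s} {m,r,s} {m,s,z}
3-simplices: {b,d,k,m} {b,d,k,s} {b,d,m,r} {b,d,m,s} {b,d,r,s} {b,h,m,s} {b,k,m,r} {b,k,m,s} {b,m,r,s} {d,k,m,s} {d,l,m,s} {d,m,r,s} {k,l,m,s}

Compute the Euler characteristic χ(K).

n_0=9 n_1=29 n_2=32 n_3=13
χ=+9−29+32−13=-1

χ(K)=-1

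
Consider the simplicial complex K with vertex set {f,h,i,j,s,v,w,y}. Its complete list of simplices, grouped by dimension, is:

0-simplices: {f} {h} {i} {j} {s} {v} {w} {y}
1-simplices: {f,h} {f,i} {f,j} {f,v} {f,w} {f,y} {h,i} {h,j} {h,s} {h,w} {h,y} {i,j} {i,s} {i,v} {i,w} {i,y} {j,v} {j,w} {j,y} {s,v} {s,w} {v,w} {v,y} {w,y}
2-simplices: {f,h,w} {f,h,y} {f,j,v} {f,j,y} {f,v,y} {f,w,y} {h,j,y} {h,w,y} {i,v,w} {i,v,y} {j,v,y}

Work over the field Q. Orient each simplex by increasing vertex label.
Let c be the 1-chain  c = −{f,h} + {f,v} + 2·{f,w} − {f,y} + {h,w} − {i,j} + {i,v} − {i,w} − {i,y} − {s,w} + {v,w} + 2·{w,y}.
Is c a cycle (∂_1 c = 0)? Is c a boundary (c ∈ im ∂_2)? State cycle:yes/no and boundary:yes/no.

cycle:no boundary:no

n_0=8 n_1=24 n_2=11  [Q]
∂1: piv[fh,fi,fj,fv,fw,fy,hs] rk=7  ker:hi,hj,hw,hy,ij,is,iv,iw,iy,jv,jw,jy,sv,sw,vw,vy,wy
∂2: piv[fhw,fhy,fjv,fjy,fvy,fwy,hjy,ivw,ivy] rk=9  ker:hwy,jvy
∂1c = −{f} − 2·{h} + 2·{i} − {j} + {s} + {v}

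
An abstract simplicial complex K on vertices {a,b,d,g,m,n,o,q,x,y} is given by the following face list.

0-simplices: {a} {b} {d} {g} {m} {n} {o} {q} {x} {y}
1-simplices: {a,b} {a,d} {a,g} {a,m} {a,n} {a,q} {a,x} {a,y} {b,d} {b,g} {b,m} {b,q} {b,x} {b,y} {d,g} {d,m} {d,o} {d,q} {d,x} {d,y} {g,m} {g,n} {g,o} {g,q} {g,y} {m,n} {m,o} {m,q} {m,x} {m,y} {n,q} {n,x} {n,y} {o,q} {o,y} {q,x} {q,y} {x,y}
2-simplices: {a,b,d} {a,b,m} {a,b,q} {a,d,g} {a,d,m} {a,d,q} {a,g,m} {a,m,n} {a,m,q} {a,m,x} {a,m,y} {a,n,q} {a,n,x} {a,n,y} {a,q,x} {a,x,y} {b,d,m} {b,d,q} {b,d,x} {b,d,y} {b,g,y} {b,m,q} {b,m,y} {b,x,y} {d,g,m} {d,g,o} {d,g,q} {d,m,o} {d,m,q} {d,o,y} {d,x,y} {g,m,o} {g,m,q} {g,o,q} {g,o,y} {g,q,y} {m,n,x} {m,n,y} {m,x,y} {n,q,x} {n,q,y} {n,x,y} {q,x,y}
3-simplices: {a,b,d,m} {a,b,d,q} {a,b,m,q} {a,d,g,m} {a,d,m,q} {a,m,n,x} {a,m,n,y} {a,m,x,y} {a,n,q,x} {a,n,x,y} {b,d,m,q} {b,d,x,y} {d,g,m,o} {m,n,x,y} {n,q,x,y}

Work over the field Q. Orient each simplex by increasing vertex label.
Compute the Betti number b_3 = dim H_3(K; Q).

n_0=10 n_1=38 n_2=43 n_3=15  [Q]
∂1: piv[ab,ad,ag,am,an,aq,ax,ay,do] rk=9  ker:bd,bg,bm,bq,bx,by,dg,dm,dq,dx,dy,gm,gn,go,gq,gy,mn,mo,mq,mx,my,nq,nx,ny,oq,oy,qx,qy,xy
∂2: piv[abd,abm,abq,adg,adm,adq,agm,amn,amq,amx,amy,anq,anx,any,aqx,axy,bdx,bdy,bgy,bmy,bxy,dgo,dgq,dmo,doy,goq,goy,gqy] rk=28  ker:bdm,bdq,bmq,dgm,dmq,dxy,gmo,gmq,mnx,mny,mxy,nqx,nqy,nxy,qxy
∂3: piv[abdm,abdq,abmq,adgm,admq,amnx,amny,amxy,anqx,anxy,bdxy,dgmo,nqxy] rk=13  ker:bdmq,mnxy
b_3=(15−13)−0=2

b_3=2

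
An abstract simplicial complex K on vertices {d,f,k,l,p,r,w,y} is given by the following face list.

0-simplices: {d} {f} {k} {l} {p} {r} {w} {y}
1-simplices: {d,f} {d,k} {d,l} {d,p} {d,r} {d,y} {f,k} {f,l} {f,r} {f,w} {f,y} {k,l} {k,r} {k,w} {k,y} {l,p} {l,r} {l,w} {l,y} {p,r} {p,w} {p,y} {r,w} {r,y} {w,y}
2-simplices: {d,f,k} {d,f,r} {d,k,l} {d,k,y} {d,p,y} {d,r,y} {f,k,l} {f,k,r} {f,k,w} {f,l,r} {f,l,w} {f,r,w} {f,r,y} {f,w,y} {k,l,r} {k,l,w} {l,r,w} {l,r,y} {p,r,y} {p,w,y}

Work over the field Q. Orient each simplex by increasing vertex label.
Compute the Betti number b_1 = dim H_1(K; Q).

n_0=8 n_1=25 n_2=20  [Q]
∂1: piv[df,dk,dl,dp,dr,dy,fw] rk=7  ker:fk,fl,fr,fy,kl,kr,kw,ky,lp,lr,lw,ly,pr,pw,py,rw,ry,wy
∂2: piv[dfk,dfr,dkl,dky,dpy,dry,fkl,fkr,fkw,flr,flw,frw,fry,fwy,lry,pry,pwy] rk=17  ker:klr,klw,lrw
b_1=(25−7)−17=1

b_1=1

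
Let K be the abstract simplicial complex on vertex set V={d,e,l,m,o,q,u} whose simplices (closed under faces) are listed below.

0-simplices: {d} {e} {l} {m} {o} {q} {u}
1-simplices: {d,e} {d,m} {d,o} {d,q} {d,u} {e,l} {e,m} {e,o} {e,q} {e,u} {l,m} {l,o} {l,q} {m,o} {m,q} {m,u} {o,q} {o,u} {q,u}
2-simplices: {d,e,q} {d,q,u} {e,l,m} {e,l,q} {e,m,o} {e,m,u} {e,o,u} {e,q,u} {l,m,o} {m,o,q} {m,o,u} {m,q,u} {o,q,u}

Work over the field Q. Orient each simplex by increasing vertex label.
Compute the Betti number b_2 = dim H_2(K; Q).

b_2=2

n_0=7 n_1=19 n_2=13  [Q]
∂1: piv[de,dm,do,dq,du,el] rk=6  ker:em,eo,eq,eu,lm,lo,lq,mo,mq,mu,oq,ou,qu
∂2: piv[deq,dqu,elm,elq,emo,emu,eou,equ,lmo,moq,mqu] rk=11  ker:mou,oqu
b_2=(13−11)−0=2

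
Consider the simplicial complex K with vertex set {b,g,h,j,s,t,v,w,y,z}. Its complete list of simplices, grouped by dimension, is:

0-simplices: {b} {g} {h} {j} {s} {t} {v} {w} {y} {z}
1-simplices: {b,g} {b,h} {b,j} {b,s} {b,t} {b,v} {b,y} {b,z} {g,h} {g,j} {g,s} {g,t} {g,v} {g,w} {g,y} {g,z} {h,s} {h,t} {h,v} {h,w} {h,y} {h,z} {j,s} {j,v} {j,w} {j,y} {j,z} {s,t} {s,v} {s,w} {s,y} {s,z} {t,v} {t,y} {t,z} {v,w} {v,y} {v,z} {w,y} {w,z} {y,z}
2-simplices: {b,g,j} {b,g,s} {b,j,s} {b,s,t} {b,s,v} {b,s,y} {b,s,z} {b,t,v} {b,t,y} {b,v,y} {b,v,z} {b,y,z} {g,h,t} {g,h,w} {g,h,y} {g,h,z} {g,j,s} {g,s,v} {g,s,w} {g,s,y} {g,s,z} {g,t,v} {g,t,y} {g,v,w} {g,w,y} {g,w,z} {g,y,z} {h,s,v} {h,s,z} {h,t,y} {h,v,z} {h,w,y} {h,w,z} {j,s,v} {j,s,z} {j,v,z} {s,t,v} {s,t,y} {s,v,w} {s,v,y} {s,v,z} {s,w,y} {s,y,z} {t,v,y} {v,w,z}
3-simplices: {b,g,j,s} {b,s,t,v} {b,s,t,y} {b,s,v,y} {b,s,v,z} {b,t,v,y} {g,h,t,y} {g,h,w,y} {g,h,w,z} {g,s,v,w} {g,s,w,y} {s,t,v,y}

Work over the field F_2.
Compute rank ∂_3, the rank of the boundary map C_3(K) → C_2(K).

rank∂_3=11

n_0=10 n_1=41 n_2=45 n_3=12  [Z2]
∂1: piv[bg,bh,bj,bs,bt,bv,by,bz,gw] rk=9  ker:gh,gj,gs,gt,gv,gy,gz,hs,ht,hv,hw,hy,hz,js,jv,jw,jy,jz,st,sv,sw,sy,sz,tv,ty,tz,vw,vy,vz,wy,wz,yz
∂2: piv[bgj,bgs,bjs,bst,bsv,bsy,bsz,btv,bty,bvy,bvz,byz,ght,ghw,ghy,ghz,gsv,gsw,gsy,gsz,gtv,gvw,gwy,gwz,hsv,hsz,jsv,jsz] rk=28  ker:gjs,gty,gyz,hty,hvz,hwy,hwz,jvz,stv,sty,svw,svy,svz,swy,syz,tvy,vwz
∂3: piv[bgjs,bstv,bsty,bsvy,bsvz,btvy,ghty,ghwy,ghwz,gsvw,gswy] rk=11  ker:stvy
rk∂_3=11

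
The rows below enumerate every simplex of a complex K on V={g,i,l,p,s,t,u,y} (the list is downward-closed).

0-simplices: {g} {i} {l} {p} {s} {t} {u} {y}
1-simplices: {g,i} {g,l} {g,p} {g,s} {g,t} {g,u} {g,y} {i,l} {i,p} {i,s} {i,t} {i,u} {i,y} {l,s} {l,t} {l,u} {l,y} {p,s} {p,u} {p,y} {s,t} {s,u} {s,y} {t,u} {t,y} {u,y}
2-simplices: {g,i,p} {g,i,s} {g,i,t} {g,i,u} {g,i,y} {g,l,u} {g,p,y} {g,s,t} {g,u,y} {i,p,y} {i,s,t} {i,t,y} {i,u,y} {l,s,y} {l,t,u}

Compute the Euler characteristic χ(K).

n_0=8 n_1=26 n_2=15
χ=+8−26+15=-3

χ(K)=-3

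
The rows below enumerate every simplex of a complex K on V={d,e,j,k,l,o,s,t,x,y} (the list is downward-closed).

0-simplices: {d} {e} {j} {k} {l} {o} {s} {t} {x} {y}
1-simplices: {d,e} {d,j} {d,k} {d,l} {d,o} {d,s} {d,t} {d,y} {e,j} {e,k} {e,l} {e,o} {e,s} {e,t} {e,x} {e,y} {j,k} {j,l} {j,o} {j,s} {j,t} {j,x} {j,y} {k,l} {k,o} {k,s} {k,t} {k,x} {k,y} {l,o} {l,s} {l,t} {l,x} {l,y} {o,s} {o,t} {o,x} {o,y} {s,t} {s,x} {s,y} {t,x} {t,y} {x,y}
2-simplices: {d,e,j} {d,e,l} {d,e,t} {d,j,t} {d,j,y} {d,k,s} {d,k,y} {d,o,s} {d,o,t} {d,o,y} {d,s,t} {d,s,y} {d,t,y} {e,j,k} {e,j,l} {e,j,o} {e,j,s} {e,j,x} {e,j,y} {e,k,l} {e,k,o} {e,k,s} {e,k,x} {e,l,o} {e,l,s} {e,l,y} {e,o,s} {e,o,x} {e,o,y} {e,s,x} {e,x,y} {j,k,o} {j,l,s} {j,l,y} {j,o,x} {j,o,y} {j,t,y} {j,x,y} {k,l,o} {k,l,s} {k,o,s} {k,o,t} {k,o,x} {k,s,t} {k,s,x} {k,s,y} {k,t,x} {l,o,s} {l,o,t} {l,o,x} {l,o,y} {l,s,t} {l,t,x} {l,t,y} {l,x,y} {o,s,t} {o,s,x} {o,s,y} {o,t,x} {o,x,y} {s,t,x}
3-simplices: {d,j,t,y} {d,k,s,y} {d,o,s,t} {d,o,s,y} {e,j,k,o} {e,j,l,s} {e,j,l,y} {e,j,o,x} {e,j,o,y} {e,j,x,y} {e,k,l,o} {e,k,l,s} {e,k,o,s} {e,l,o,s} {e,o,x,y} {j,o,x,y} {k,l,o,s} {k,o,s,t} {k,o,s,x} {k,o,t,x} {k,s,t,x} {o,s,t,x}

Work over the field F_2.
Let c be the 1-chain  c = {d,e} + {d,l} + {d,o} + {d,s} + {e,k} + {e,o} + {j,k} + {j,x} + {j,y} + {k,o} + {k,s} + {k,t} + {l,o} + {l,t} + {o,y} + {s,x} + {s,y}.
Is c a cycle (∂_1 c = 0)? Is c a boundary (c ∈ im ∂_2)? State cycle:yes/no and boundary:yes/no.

cycle:no boundary:no

n_0=10 n_1=44 n_2=61 n_3=22  [Z2]
∂1: piv[de,dj,dk,dl,do,ds,dt,dy,ex] rk=9  ker:ej,ek,el,eo,es,et,ey,jk,jl,jo,js,jt,jx,jy,kl,ko,ks,kt,kx,ky,lo,ls,lt,lx,ly,os,ot,ox,oy,st,sx,sy,tx,ty,xy
∂2: piv[dej,del,det,djt,djy,dks,dky,dos,dot,doy,dst,dsy,dty,ejk,ejl,ejo,ejs,ejx,ejy,ekl,eko,eks,ekx,elo,els,ely,eos,eox,eoy,esx,exy,kot,ktx,lot,lox] rk=35  ker:jko,jls,jly,jox,joy,jty,jxy,klo,kls,kos,kox,kst,ksx,ksy,los,loy,lst,ltx,lty,lxy,ost,osx,osy,otx,oxy,stx
∂3: piv[djty,dksy,dost,dosy,ejko,ejls,ejly,ejox,ejoy,ejxy,eklo,ekls,ekos,elos,eoxy,kost,kosx,kotx,kstx] rk=19  ker:joxy,klos,ostx
∂1c = {e} + {j} + {k} + {l} + {o} + {y}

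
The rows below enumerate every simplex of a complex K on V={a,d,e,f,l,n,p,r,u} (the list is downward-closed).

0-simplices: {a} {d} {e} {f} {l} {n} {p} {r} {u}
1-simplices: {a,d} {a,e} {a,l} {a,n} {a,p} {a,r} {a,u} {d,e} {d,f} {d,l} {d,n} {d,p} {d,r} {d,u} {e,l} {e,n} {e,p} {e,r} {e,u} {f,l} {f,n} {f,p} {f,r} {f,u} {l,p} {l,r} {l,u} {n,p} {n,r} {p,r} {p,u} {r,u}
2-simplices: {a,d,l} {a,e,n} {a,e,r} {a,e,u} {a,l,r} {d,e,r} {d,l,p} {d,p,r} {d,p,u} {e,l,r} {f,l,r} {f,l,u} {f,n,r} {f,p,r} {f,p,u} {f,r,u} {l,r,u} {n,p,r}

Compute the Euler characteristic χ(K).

χ(K)=-5

n_0=9 n_1=32 n_2=18
χ=+9−32+18=-5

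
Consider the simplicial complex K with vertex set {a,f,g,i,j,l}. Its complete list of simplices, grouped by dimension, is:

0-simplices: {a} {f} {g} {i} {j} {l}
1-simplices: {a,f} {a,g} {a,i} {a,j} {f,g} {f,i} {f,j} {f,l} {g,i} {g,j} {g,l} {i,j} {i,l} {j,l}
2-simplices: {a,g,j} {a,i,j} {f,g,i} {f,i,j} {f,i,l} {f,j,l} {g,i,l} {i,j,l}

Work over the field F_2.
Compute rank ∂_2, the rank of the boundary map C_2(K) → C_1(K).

rank∂_2=7

n_0=6 n_1=14 n_2=8  [Z2]
∂1: piv[af,ag,ai,aj,fl] rk=5  ker:fg,fi,fj,gi,gj,gl,ij,il,jl
∂2: piv[agj,aij,fgi,fij,fil,fjl,gil] rk=7  ker:ijl
rk∂_2=7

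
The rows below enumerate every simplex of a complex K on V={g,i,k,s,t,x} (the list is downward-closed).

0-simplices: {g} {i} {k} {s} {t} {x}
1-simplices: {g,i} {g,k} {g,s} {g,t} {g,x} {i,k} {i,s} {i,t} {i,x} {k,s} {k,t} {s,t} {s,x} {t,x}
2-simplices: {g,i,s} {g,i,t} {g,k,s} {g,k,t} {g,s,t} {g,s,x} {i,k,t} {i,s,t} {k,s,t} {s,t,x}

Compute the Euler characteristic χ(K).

n_0=6 n_1=14 n_2=10
χ=+6−14+10=2

χ(K)=2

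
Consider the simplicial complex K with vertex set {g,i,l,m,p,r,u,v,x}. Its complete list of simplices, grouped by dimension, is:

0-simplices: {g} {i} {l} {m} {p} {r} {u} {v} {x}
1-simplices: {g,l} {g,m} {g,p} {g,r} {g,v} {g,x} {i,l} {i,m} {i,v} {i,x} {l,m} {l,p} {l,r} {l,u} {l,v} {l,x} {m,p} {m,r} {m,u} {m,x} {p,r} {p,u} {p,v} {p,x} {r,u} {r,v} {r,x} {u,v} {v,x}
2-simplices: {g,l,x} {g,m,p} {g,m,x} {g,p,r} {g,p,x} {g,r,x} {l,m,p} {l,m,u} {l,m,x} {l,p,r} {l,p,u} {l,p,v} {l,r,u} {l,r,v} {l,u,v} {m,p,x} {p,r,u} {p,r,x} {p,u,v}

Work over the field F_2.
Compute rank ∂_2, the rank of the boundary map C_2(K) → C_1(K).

n_0=9 n_1=29 n_2=19  [Z2]
∂1: piv[gl,gm,gp,gr,gv,gx,il,lu] rk=8  ker:im,iv,ix,lm,lp,lr,lv,lx,mp,mr,mu,mx,pr,pu,pv,px,ru,rv,rx,uv,vx
∂2: piv[glx,gmp,gmx,gpr,gpx,grx,lmp,lmu,lmx,lpr,lpu,lpv,lru,lrv,luv] rk=15  ker:mpx,pru,prx,puv
rk∂_2=15

rank∂_2=15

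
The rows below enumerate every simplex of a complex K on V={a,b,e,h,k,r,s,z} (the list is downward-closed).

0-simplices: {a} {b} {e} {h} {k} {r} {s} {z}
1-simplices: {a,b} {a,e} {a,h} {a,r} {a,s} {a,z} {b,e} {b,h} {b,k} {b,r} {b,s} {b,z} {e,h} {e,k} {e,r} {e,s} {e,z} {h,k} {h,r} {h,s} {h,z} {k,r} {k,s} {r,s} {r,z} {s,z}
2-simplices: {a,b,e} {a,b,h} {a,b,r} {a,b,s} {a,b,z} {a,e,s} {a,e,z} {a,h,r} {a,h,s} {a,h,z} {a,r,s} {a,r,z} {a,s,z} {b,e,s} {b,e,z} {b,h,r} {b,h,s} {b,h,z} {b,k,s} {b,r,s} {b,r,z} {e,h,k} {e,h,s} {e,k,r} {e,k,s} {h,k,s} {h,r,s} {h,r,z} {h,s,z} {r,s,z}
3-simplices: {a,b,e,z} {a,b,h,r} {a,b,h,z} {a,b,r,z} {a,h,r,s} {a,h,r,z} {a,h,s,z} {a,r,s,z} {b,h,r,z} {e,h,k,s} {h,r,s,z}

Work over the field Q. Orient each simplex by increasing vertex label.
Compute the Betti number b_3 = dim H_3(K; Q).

b_3=2

n_0=8 n_1=26 n_2=30 n_3=11  [Q]
∂1: piv[ab,ae,ah,ar,as,az,bk] rk=7  ker:be,bh,br,bs,bz,eh,ek,er,es,ez,hk,hr,hs,hz,kr,ks,rs,rz,sz
∂2: piv[abe,abh,abr,abs,abz,aes,aez,ahr,ahs,ahz,ars,arz,asz,bks,ehk,ehs,ekr,eks] rk=18  ker:bes,bez,bhr,bhs,bhz,brs,brz,hks,hrs,hrz,hsz,rsz
∂3: piv[abez,abhr,abhz,abrz,ahrs,ahrz,ahsz,arsz,ehks] rk=9  ker:bhrz,hrsz
b_3=(11−9)−0=2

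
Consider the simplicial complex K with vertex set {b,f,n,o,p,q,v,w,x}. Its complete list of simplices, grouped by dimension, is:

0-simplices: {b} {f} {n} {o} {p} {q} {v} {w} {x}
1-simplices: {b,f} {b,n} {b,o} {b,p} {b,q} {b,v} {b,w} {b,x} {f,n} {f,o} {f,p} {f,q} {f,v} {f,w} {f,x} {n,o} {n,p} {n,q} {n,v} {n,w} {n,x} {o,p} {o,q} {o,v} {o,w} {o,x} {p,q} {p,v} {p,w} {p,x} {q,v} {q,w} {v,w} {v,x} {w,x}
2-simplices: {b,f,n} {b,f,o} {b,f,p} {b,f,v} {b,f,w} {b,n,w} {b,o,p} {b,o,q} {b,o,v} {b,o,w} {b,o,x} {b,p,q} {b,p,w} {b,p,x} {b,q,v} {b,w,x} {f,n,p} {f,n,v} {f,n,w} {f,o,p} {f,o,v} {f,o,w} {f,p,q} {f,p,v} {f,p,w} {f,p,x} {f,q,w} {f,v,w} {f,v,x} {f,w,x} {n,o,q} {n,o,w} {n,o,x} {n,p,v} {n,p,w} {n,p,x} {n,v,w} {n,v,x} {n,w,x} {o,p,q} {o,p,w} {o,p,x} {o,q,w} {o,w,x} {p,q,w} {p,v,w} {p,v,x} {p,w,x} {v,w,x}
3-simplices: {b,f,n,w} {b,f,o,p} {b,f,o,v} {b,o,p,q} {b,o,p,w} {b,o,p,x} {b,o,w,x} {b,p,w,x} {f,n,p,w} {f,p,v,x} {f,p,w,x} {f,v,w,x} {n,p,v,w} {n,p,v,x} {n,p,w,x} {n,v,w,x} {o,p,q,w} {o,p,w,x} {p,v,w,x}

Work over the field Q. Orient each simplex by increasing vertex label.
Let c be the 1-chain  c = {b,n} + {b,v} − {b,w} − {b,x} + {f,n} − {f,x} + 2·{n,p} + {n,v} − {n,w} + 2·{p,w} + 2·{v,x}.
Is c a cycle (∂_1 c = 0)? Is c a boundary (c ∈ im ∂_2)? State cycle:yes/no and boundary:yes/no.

n_0=9 n_1=35 n_2=49 n_3=19  [Q]
∂1: piv[bf,bn,bo,bp,bq,bv,bw,bx] rk=8  ker:fn,fo,fp,fq,fv,fw,fx,no,np,nq,nv,nw,nx,op,oq,ov,ow,ox,pq,pv,pw,px,qv,qw,vw,vx,wx
∂2: piv[bfn,bfo,bfp,bfv,bfw,bnw,bop,boq,bov,bow,box,bpq,bpw,bpx,bqv,bwx,fnp,fnv,fpq,fpv,fpx,fqw,fvw,fvx,noq,now,nox] rk=27  ker:fnw,fop,fov,fow,fpw,fwx,npv,npw,npx,nvw,nvx,nwx,opq,opw,opx,oqw,owx,pqw,pvw,pvx,pwx,vwx
∂3: piv[bfnw,bfop,bfov,bopq,bopw,bopx,bowx,bpwx,fnpw,fpvx,fpwx,fvwx,npvw,npvx,npwx,nvwx,opqw] rk=17  ker:opwx,pvwx
∂1c = 0
c vs im∂2: reduces to 0 ⇒ boundary

cycle:yes boundary:yes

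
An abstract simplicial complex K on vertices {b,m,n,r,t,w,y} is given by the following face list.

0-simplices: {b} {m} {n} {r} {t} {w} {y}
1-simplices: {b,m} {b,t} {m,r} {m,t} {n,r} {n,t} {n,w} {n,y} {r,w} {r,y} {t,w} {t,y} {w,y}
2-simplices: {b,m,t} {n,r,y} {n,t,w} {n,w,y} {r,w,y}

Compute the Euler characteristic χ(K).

n_0=7 n_1=13 n_2=5
χ=+7−13+5=-1

χ(K)=-1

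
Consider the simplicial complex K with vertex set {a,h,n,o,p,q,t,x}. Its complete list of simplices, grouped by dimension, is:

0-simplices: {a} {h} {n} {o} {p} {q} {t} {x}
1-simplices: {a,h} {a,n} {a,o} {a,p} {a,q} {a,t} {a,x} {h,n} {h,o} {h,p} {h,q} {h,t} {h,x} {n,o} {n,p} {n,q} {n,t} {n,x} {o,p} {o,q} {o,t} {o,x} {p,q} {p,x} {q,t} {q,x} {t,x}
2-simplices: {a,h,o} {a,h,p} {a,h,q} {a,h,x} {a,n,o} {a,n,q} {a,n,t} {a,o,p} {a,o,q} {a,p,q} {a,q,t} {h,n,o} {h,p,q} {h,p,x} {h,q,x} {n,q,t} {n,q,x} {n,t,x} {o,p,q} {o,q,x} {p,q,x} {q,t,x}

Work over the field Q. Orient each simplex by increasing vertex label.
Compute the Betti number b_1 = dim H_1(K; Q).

b_1=3

n_0=8 n_1=27 n_2=22  [Q]
∂1: piv[ah,an,ao,ap,aq,at,ax] rk=7  ker:hn,ho,hp,hq,ht,hx,no,np,nq,nt,nx,op,oq,ot,ox,pq,px,qt,qx,tx
∂2: piv[aho,ahp,ahq,ahx,ano,anq,ant,aop,aoq,apq,aqt,hno,hpx,hqx,nqx,ntx,oqx] rk=17  ker:hpq,nqt,opq,pqx,qtx
b_1=(27−7)−17=3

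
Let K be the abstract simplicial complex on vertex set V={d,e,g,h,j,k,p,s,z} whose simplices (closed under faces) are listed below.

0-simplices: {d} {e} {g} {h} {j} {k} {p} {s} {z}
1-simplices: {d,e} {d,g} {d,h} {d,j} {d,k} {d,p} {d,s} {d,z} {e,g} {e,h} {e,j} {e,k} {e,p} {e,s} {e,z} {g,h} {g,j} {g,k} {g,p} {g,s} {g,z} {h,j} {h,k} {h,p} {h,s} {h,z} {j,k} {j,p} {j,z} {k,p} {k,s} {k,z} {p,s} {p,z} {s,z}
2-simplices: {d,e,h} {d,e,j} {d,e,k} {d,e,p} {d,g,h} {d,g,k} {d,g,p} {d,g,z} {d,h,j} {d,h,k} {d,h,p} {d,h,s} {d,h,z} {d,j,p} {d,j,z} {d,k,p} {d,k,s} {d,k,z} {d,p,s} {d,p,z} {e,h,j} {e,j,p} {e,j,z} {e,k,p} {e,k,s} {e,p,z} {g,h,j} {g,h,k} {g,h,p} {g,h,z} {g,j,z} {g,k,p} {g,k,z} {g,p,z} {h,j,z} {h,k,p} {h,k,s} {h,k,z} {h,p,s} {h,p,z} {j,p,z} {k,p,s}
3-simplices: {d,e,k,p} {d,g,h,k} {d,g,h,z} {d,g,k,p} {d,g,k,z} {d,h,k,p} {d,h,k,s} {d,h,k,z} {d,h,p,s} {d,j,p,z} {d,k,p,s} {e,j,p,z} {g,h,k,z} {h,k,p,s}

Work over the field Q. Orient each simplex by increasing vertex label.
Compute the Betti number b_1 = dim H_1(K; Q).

b_1=4

n_0=9 n_1=35 n_2=42 n_3=14  [Q]
∂1: piv[de,dg,dh,dj,dk,dp,ds,dz] rk=8  ker:eg,eh,ej,ek,ep,es,ez,gh,gj,gk,gp,gs,gz,hj,hk,hp,hs,hz,jk,jp,jz,kp,ks,kz,ps,pz,sz
∂2: piv[deh,dej,dek,dep,dgh,dgk,dgp,dgz,dhj,dhk,dhp,dhs,dhz,djp,djz,dkp,dks,dkz,dps,dpz,ejz,eks,ghj] rk=23  ker:ehj,ejp,ekp,epz,ghk,ghp,ghz,gjz,gkp,gkz,gpz,hjz,hkp,hks,hkz,hps,hpz,jpz,kps
∂3: piv[dekp,dghk,dghz,dgkp,dgkz,dhkp,dhks,dhkz,dhps,djpz,dkps,ejpz] rk=12  ker:ghkz,hkps
b_1=(35−8)−23=4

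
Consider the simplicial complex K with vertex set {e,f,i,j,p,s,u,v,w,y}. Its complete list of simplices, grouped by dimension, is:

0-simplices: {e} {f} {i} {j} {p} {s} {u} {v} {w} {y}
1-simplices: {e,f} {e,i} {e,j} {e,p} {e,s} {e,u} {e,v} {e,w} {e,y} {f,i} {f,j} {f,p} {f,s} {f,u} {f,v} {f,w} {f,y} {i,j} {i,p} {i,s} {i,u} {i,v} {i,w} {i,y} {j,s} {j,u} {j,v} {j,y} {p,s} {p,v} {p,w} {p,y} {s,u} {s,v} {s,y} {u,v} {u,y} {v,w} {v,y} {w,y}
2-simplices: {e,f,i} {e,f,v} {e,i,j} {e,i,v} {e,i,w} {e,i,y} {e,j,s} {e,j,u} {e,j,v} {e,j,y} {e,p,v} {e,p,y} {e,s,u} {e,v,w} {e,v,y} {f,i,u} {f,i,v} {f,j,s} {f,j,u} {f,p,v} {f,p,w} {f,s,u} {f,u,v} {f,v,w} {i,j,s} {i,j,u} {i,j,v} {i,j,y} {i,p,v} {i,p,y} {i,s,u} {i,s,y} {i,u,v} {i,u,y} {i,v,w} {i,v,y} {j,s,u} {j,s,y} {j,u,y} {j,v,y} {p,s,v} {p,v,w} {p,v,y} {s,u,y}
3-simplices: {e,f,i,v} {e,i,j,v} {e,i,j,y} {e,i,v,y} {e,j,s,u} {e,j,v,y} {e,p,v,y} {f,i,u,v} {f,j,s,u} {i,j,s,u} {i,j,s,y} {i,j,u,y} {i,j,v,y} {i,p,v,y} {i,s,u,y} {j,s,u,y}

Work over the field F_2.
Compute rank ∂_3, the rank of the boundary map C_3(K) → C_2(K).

n_0=10 n_1=40 n_2=44 n_3=16  [Z2]
∂1: piv[ef,ei,ej,ep,es,eu,ev,ew,ey] rk=9  ker:fi,fj,fp,fs,fu,fv,fw,fy,ij,ip,is,iu,iv,iw,iy,js,ju,jv,jy,ps,pv,pw,py,su,sv,sy,uv,uy,vw,vy,wy
∂2: piv[efi,efv,eij,eiv,eiw,eiy,ejs,eju,ejv,ejy,epv,epy,esu,evw,evy,fiu,fjs,fju,fpv,fpw,fuv,fvw,ijs,iju,ipv,isy,iuy,psv] rk=28  ker:fiv,fsu,ijv,ijy,ipy,isu,iuv,ivw,ivy,jsu,jsy,juy,jvy,pvw,pvy,suy
∂3: piv[efiv,eijv,eijy,eivy,ejsu,ejvy,epvy,fiuv,fjsu,ijsu,ijsy,ijuy,ipvy,isuy] rk=14  ker:ijvy,jsuy
rk∂_3=14

rank∂_3=14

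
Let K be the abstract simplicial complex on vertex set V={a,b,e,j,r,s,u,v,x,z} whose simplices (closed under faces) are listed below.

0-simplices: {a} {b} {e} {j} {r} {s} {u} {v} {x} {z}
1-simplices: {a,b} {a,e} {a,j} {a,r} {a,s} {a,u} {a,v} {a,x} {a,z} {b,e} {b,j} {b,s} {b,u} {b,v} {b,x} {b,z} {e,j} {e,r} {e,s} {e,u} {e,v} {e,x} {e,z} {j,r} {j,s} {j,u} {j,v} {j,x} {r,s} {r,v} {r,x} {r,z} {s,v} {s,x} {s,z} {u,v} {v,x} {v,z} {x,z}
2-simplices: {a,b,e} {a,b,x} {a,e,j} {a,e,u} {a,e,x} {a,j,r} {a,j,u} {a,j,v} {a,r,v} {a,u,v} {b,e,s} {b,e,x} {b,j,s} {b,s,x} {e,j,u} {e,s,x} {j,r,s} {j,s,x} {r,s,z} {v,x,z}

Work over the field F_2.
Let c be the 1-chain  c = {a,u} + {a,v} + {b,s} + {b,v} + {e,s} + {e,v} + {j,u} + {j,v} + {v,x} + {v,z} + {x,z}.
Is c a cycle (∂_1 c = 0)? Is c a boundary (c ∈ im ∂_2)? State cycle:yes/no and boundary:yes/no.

n_0=10 n_1=39 n_2=20  [Z2]
∂1: piv[ab,ae,aj,ar,as,au,av,ax,az] rk=9  ker:be,bj,bs,bu,bv,bx,bz,ej,er,es,eu,ev,ex,ez,jr,js,ju,jv,jx,rs,rv,rx,rz,sv,sx,sz,uv,vx,vz,xz
∂2: piv[abe,abx,aej,aeu,aex,ajr,aju,ajv,arv,auv,bes,bjs,bsx,jrs,jsx,rsz,vxz] rk=17  ker:bex,eju,esx
∂1c = 0
c vs im∂2: residual ≠ 0 ⇒ not boundary

cycle:yes boundary:no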